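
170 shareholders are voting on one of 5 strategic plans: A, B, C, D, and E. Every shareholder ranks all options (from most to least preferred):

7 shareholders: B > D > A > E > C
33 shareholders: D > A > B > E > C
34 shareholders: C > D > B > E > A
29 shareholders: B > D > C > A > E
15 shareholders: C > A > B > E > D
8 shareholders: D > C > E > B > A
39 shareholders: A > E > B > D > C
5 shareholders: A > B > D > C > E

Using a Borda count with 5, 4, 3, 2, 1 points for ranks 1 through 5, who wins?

D

A: 7·3 + 33·4 + 34·1 + 29·2 + 15·4 + 8·1 + 39·5 + 5·5 = 533
B: 7·5 + 33·3 + 34·3 + 29·5 + 15·3 + 8·2 + 39·3 + 5·4 = 579
C: 7·1 + 33·1 + 34·5 + 29·3 + 15·5 + 8·4 + 39·1 + 5·2 = 453
D: 7·4 + 33·5 + 34·4 + 29·4 + 15·1 + 8·5 + 39·2 + 5·3 = 593
E: 7·2 + 33·2 + 34·2 + 29·1 + 15·2 + 8·3 + 39·4 + 5·1 = 392
D has the highest Borda score (593).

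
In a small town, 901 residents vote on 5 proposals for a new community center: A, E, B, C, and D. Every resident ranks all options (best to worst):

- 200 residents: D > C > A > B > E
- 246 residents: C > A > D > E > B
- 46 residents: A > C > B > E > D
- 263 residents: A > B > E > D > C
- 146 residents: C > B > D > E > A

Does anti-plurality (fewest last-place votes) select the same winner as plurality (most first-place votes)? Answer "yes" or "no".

no

Anti-plurality — last-place votes: A 146, E 200, B 246, C 263, D 46. Winner: D.
Plurality — first-place votes: A 309, E 0, B 0, C 392, D 200. Winner: C.
The two methods disagree.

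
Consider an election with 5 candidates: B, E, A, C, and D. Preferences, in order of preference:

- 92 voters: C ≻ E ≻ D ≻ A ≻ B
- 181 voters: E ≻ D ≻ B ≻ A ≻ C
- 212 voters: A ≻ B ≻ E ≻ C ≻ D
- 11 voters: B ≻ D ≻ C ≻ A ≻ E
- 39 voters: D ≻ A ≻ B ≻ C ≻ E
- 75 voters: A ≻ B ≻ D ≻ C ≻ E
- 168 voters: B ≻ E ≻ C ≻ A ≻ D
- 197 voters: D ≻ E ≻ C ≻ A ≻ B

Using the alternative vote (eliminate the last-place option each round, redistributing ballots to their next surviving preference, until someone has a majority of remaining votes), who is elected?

E

Round 1: B 179, E 181, A 287, C 92, D 236. Eliminate C.
Round 2: B 179, E 273, A 287, D 236. Eliminate B.
Round 3: E 441, A 287, D 247. Eliminate D.
Round 4: E 638, A 337. E has a majority.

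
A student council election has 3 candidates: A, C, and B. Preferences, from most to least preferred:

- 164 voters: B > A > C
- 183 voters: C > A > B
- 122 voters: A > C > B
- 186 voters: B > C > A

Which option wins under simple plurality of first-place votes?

B

First-place votes: A 122, C 183, B 350.
B has the most first-place votes.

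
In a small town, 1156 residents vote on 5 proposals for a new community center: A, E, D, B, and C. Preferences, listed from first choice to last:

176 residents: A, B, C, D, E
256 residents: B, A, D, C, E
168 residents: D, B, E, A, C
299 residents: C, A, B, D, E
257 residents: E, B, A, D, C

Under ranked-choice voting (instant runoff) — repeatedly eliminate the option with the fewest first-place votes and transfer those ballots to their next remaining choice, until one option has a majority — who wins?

B

Round 1: A 176, E 257, D 168, B 256, C 299. Eliminate D.
Round 2: A 176, E 257, B 424, C 299. Eliminate A.
Round 3: E 257, B 600, C 299. B has a majority.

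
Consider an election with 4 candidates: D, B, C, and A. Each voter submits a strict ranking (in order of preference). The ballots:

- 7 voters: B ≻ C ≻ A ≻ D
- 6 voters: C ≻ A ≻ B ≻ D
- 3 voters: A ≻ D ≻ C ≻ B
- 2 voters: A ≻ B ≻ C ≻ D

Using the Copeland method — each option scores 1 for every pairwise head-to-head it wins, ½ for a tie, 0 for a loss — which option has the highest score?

C

D: loses to B, C, and A → score 0.
B: beats D; ties C; loses to A → score 1.5.
C: beats D and A; ties B → score 2.5.
A: beats D and B; loses to C → score 2.
C has the best pairwise record.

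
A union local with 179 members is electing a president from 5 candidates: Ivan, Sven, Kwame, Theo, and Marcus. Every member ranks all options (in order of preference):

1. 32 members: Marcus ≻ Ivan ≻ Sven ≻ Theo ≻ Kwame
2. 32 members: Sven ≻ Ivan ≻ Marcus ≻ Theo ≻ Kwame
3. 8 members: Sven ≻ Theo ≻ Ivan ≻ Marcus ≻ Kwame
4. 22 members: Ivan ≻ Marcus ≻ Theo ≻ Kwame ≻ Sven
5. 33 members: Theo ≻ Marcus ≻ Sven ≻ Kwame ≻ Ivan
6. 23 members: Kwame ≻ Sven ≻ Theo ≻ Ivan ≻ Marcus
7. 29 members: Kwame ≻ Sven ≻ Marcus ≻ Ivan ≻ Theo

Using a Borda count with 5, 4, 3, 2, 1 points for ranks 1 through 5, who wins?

Ivan: 32·4 + 32·4 + 8·3 + 22·5 + 33·1 + 23·2 + 29·2 = 527
Sven: 32·3 + 32·5 + 8·5 + 22·1 + 33·3 + 23·4 + 29·4 = 625
Kwame: 32·1 + 32·1 + 8·1 + 22·2 + 33·2 + 23·5 + 29·5 = 442
Theo: 32·2 + 32·2 + 8·4 + 22·3 + 33·5 + 23·3 + 29·1 = 489
Marcus: 32·5 + 32·3 + 8·2 + 22·4 + 33·4 + 23·1 + 29·3 = 602
Sven has the highest Borda score (625).

Sven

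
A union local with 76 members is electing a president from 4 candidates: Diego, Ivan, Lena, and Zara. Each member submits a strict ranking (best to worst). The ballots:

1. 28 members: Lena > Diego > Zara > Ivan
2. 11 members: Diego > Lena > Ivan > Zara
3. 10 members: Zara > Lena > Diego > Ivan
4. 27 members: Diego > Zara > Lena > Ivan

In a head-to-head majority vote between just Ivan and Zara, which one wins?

Voters preferring Ivan to Zara: 11; preferring Zara to Ivan: 65.
Zara wins the head-to-head.

Zara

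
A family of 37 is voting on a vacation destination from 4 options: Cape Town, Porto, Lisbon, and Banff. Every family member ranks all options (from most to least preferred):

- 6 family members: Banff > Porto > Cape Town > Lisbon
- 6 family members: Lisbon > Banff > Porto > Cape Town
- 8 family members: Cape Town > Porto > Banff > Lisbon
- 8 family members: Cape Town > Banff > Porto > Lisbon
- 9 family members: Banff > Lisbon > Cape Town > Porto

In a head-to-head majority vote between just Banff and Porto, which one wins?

Voters preferring Banff to Porto: 29; preferring Porto to Banff: 8.
Banff wins the head-to-head.

Banff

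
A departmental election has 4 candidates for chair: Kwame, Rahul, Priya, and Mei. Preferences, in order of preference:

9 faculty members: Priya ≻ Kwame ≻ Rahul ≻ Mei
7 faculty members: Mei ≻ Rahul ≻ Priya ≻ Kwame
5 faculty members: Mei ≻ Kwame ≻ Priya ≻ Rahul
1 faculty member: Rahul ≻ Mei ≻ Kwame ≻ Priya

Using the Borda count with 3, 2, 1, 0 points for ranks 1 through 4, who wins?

Kwame: 9·2 + 7·0 + 5·2 + 1·1 = 29
Rahul: 9·1 + 7·2 + 5·0 + 1·3 = 26
Priya: 9·3 + 7·1 + 5·1 + 1·0 = 39
Mei: 9·0 + 7·3 + 5·3 + 1·2 = 38
Priya has the highest Borda score (39).

Priya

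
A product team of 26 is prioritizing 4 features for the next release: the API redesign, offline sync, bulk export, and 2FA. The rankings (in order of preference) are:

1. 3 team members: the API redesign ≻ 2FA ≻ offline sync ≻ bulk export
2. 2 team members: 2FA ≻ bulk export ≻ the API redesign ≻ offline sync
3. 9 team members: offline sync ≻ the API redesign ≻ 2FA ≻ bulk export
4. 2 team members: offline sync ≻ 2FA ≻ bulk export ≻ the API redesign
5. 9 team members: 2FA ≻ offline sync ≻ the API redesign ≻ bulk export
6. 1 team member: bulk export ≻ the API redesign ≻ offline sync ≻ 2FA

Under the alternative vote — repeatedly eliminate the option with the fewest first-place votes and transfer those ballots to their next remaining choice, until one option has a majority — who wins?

Round 1: the API redesign 3, offline sync 11, bulk export 1, 2FA 11. Eliminate bulk export.
Round 2: the API redesign 4, offline sync 11, 2FA 11. Eliminate the API redesign.
Round 3: offline sync 12, 2FA 14. 2FA has a majority.

2FA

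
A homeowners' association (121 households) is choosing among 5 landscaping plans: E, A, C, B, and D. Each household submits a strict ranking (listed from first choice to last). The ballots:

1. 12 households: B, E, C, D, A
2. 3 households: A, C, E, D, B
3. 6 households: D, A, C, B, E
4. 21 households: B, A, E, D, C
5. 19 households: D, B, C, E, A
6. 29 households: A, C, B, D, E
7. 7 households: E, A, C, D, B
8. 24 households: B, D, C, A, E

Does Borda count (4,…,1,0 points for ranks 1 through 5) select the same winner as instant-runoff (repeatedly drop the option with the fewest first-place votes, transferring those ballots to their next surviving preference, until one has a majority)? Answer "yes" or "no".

yes

Borda — scores: E 131, A 254, C 232, B 349, D 244. Winner: B.
Instant-runoff — R1 E 7, A 32, C 0, B 57, D 25 (C out); R2 E 7, A 32, B 57, D 25 (E out); R3 A 39, B 57, D 25 (D out); R4 A 45, B 76 (B winner). Winner: B.
The two methods agree.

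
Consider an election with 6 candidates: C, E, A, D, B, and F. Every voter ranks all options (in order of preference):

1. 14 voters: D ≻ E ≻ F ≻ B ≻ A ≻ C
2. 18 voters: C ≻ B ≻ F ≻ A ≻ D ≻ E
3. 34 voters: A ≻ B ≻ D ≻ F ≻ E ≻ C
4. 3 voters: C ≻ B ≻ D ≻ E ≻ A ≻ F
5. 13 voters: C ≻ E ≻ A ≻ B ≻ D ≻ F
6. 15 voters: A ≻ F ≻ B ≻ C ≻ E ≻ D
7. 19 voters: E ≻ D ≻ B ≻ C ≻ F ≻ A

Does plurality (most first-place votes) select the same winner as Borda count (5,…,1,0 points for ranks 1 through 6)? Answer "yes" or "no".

Plurality — first-place votes: C 34, E 19, A 49, D 14, B 0, F 0. Winner: A.
Borda — scores: C 238, E 258, A 337, D 288, B 376, F 243. Winner: B.
The two methods disagree.

no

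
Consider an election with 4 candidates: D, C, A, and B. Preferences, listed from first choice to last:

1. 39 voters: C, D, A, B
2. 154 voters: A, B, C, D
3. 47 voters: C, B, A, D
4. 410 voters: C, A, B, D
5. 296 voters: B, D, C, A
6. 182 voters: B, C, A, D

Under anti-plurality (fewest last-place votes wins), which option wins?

Last-place votes: D 793, C 0, A 296, B 39.
C is ranked last by the fewest voters, so C wins.

C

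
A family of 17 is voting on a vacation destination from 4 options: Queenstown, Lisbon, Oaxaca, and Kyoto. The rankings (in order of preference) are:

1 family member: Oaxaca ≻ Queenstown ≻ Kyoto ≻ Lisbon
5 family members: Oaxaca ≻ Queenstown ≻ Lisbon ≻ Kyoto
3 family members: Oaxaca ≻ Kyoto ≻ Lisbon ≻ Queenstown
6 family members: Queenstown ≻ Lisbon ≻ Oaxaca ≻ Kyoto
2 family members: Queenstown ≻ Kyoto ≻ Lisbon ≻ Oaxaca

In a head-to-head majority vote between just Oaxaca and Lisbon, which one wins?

Oaxaca

Voters preferring Oaxaca to Lisbon: 9; preferring Lisbon to Oaxaca: 8.
Oaxaca wins the head-to-head.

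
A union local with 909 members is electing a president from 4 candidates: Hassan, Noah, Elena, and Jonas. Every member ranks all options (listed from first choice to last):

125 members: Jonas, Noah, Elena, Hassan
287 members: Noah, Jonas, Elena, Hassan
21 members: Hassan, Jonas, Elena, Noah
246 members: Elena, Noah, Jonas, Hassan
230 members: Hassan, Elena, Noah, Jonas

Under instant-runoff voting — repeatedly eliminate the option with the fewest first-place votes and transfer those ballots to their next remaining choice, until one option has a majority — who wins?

Round 1: Hassan 251, Noah 287, Elena 246, Jonas 125. Eliminate Jonas.
Round 2: Hassan 251, Noah 412, Elena 246. Eliminate Elena.
Round 3: Hassan 251, Noah 658. Noah has a majority.

Noah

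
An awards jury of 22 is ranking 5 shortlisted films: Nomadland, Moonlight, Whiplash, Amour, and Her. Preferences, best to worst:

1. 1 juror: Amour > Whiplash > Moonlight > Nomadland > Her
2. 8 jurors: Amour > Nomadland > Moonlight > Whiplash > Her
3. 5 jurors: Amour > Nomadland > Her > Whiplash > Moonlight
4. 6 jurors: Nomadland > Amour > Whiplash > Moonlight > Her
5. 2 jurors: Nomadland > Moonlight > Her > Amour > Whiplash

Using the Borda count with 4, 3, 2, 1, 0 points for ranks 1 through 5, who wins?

Amour

Nomadland: 1·1 + 8·3 + 5·3 + 6·4 + 2·4 = 72
Moonlight: 1·2 + 8·2 + 5·0 + 6·1 + 2·3 = 30
Whiplash: 1·3 + 8·1 + 5·1 + 6·2 + 2·0 = 28
Amour: 1·4 + 8·4 + 5·4 + 6·3 + 2·1 = 76
Her: 1·0 + 8·0 + 5·2 + 6·0 + 2·2 = 14
Amour has the highest Borda score (76).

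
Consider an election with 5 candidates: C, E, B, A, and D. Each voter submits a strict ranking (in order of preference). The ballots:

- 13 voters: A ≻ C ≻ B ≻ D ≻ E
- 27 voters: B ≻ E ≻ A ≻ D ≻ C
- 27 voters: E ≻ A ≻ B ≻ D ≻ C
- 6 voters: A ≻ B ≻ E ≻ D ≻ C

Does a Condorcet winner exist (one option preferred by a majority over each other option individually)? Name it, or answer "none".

Checking pairwise contests:
E beats C 60–13.
B beats E 46–27.
A beats B 46–27.
E beats A 54–19.
E beats D 60–13.
Every option loses at least one head-to-head, so there is no Condorcet winner.

none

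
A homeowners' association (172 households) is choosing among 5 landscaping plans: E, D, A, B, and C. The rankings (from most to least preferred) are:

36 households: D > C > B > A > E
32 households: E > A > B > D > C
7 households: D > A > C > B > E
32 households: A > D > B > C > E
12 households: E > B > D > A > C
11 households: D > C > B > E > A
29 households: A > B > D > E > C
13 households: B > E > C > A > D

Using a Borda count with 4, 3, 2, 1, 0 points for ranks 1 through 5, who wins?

D

E: 36·0 + 32·4 + 7·0 + 32·0 + 12·4 + 11·1 + 29·1 + 13·3 = 255
D: 36·4 + 32·1 + 7·4 + 32·3 + 12·2 + 11·4 + 29·2 + 13·0 = 426
A: 36·1 + 32·3 + 7·3 + 32·4 + 12·1 + 11·0 + 29·4 + 13·1 = 422
B: 36·2 + 32·2 + 7·1 + 32·2 + 12·3 + 11·2 + 29·3 + 13·4 = 404
C: 36·3 + 32·0 + 7·2 + 32·1 + 12·0 + 11·3 + 29·0 + 13·2 = 213
D has the highest Borda score (426).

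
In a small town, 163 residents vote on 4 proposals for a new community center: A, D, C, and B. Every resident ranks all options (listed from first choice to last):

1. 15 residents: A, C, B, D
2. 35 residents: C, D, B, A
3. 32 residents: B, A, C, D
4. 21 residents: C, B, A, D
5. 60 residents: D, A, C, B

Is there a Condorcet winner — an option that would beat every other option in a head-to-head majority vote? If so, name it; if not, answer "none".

Checking pairwise contests:
D beats A 95–68.
C beats D 103–60.
A beats C 107–56.
D beats B 95–68.
Every option loses at least one head-to-head, so there is no Condorcet winner.

none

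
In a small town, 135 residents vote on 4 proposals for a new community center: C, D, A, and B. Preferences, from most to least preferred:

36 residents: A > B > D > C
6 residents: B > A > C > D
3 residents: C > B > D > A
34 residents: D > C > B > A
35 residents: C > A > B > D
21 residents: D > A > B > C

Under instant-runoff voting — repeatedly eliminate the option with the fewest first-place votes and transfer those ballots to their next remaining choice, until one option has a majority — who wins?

Round 1: C 38, D 55, A 36, B 6. Eliminate B.
Round 2: C 38, D 55, A 42. Eliminate C.
Round 3: D 58, A 77. A has a majority.

A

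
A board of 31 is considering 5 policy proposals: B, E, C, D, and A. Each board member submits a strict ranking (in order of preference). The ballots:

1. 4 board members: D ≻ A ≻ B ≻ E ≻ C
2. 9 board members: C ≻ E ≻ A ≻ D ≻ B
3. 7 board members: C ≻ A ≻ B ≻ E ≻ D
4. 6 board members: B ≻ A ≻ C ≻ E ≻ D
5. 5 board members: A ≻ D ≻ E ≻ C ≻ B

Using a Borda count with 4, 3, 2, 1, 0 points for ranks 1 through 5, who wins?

A

B: 4·2 + 9·0 + 7·2 + 6·4 + 5·0 = 46
E: 4·1 + 9·3 + 7·1 + 6·1 + 5·2 = 54
C: 4·0 + 9·4 + 7·4 + 6·2 + 5·1 = 81
D: 4·4 + 9·1 + 7·0 + 6·0 + 5·3 = 40
A: 4·3 + 9·2 + 7·3 + 6·3 + 5·4 = 89
A has the highest Borda score (89).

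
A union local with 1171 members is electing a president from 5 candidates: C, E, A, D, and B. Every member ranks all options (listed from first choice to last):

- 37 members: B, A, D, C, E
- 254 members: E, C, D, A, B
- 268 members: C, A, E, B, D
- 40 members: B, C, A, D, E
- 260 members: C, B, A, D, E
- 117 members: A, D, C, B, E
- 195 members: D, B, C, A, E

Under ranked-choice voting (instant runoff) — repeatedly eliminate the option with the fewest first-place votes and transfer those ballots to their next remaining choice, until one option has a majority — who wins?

C

Round 1: C 528, E 254, A 117, D 195, B 77. Eliminate B.
Round 2: C 568, E 254, A 154, D 195. Eliminate A.
Round 3: C 568, E 254, D 349. Eliminate E.
Round 4: C 822, D 349. C has a majority.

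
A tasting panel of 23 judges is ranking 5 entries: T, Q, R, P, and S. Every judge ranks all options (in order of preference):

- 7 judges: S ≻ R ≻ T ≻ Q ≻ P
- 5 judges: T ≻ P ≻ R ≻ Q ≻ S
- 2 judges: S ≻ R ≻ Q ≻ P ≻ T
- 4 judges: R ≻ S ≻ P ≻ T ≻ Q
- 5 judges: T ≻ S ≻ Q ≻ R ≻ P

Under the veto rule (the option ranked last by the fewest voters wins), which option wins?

R

Last-place votes: T 2, Q 4, R 0, P 12, S 5.
R is ranked last by the fewest voters, so R wins.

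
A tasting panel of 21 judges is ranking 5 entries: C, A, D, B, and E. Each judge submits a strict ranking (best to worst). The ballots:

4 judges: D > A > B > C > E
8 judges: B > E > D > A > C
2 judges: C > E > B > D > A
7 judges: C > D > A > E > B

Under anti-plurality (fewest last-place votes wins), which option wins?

Last-place votes: C 8, A 2, D 0, B 7, E 4.
D is ranked last by the fewest voters, so D wins.

D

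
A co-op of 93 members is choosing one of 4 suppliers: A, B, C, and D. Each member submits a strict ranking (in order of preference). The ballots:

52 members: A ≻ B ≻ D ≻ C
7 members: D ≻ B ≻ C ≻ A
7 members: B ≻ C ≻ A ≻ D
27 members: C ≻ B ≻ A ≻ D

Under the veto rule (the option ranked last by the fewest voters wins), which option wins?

B

Last-place votes: A 7, B 0, C 52, D 34.
B is ranked last by the fewest voters, so B wins.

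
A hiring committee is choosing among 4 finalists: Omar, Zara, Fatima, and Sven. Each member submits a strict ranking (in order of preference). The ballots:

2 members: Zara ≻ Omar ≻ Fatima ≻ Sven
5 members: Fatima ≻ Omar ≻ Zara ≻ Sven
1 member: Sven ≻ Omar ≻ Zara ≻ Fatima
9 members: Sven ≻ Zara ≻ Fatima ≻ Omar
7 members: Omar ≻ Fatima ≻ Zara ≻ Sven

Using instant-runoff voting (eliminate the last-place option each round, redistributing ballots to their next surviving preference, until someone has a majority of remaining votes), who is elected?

Round 1: Omar 7, Zara 2, Fatima 5, Sven 10. Eliminate Zara.
Round 2: Omar 9, Fatima 5, Sven 10. Eliminate Fatima.
Round 3: Omar 14, Sven 10. Omar has a majority.

Omar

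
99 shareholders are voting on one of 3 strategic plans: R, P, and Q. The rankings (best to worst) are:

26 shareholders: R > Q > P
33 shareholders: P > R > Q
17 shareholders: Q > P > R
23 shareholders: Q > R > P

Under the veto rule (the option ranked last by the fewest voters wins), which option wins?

R

Last-place votes: R 17, P 49, Q 33.
R is ranked last by the fewest voters, so R wins.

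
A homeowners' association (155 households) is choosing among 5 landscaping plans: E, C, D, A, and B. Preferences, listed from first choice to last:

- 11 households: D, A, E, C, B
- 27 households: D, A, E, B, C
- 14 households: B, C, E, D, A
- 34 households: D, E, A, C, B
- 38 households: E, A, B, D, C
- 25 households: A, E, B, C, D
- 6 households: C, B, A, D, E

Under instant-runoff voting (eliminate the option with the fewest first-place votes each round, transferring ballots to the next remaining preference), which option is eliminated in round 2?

Round 1: E 38, C 6, D 72, A 25, B 14. Eliminate C.
Round 2: E 38, D 72, A 25, B 20. Eliminate B.

B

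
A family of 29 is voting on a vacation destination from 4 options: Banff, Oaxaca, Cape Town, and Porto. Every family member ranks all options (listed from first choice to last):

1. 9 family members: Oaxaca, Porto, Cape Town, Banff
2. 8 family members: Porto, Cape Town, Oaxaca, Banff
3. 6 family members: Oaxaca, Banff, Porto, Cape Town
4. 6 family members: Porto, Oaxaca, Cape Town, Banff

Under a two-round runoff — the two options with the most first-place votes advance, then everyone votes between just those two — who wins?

Round 1 first-place votes: Banff 0, Oaxaca 15, Cape Town 0, Porto 14.
Oaxaca and Porto advance.
Runoff: Oaxaca is preferred to Porto by 15 voters; Porto by 14.
Oaxaca wins the runoff.

Oaxaca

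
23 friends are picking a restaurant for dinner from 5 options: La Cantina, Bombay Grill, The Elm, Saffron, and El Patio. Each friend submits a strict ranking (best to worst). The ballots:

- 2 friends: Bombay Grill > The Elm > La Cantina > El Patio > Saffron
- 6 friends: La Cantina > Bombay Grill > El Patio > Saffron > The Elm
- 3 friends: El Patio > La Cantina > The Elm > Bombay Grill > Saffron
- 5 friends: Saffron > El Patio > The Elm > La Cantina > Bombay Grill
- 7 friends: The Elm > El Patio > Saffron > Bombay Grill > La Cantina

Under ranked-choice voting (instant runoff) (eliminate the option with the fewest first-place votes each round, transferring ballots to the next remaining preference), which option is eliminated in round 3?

Round 1: La Cantina 6, Bombay Grill 2, The Elm 7, Saffron 5, El Patio 3. Eliminate Bombay Grill.
Round 2: La Cantina 6, The Elm 9, Saffron 5, El Patio 3. Eliminate El Patio.
Round 3: La Cantina 9, The Elm 9, Saffron 5. Eliminate Saffron.

Saffron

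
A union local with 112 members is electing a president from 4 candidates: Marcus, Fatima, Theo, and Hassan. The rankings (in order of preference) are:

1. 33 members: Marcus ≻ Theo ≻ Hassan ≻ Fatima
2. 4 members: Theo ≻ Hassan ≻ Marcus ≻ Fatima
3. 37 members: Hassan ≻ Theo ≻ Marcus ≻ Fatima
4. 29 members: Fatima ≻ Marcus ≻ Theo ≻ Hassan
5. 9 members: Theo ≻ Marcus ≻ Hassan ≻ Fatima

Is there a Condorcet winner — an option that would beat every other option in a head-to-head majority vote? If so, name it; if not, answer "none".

Marcus

Marcus vs Fatima: 83–29 for Marcus.
Marcus vs Theo: 62–50 for Marcus.
Marcus vs Hassan: 71–41 for Marcus.
Marcus beats every other option head-to-head.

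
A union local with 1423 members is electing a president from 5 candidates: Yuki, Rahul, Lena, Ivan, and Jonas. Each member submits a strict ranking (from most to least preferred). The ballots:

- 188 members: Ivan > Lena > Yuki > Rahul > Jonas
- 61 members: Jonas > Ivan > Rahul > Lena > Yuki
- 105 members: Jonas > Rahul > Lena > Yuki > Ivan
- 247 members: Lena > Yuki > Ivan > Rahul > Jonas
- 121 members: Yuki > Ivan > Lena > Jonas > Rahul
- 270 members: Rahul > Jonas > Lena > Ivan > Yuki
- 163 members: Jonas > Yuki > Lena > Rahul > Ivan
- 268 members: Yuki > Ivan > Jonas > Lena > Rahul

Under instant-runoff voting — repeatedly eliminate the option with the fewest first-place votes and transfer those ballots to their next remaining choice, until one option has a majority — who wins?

Round 1: Yuki 389, Rahul 270, Lena 247, Ivan 188, Jonas 329. Eliminate Ivan.
Round 2: Yuki 389, Rahul 270, Lena 435, Jonas 329. Eliminate Rahul.
Round 3: Yuki 389, Lena 435, Jonas 599. Eliminate Yuki.
Round 4: Lena 556, Jonas 867. Jonas has a majority.

Jonas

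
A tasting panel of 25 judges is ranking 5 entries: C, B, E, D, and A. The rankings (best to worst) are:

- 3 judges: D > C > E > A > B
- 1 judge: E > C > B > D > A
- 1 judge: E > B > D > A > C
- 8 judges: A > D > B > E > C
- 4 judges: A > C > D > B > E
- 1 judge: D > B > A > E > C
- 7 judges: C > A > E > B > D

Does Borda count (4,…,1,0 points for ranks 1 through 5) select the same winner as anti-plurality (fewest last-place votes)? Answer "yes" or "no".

yes

Borda — scores: C 52, B 35, E 37, D 51, A 75. Winner: A.
Anti-plurality — last-place votes: C 10, B 3, E 4, D 7, A 1. Winner: A.
The two methods agree.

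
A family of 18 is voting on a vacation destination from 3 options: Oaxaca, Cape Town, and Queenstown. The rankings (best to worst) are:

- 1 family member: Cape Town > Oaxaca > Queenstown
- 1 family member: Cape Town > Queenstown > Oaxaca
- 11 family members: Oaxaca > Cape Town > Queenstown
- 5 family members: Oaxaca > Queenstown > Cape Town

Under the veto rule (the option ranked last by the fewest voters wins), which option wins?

Last-place votes: Oaxaca 1, Cape Town 5, Queenstown 12.
Oaxaca is ranked last by the fewest voters, so Oaxaca wins.

Oaxaca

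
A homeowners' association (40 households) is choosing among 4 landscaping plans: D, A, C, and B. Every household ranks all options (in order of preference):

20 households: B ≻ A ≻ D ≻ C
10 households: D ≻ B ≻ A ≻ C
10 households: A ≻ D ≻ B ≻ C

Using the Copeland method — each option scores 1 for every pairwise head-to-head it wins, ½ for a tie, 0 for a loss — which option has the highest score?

B

D: beats C; ties B; loses to A → score 1.5.
A: beats D and C; loses to B → score 2.
C: loses to D, A, and B → score 0.
B: beats A and C; ties D → score 2.5.
B has the best pairwise record.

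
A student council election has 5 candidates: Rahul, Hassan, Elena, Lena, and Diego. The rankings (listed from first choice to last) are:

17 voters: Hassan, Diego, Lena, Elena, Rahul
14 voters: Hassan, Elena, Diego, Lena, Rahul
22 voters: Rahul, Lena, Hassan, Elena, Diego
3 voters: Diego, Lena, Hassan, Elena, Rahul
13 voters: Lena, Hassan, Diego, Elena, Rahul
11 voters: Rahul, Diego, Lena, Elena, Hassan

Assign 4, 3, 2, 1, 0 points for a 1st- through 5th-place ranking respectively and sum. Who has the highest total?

Hassan

Rahul: 17·0 + 14·0 + 22·4 + 3·0 + 13·0 + 11·4 = 132
Hassan: 17·4 + 14·4 + 22·2 + 3·2 + 13·3 + 11·0 = 213
Elena: 17·1 + 14·3 + 22·1 + 3·1 + 13·1 + 11·1 = 108
Lena: 17·2 + 14·1 + 22·3 + 3·3 + 13·4 + 11·2 = 197
Diego: 17·3 + 14·2 + 22·0 + 3·4 + 13·2 + 11·3 = 150
Hassan has the highest Borda score (213).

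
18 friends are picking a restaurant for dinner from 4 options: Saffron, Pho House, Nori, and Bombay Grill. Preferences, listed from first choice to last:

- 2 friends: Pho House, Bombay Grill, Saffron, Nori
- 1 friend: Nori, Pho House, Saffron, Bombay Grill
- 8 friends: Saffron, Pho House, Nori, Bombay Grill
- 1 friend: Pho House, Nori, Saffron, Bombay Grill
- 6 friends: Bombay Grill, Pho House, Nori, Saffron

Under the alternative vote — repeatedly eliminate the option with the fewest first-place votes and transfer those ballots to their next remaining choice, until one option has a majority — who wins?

Round 1: Saffron 8, Pho House 3, Nori 1, Bombay Grill 6. Eliminate Nori.
Round 2: Saffron 8, Pho House 4, Bombay Grill 6. Eliminate Pho House.
Round 3: Saffron 10, Bombay Grill 8. Saffron has a majority.

Saffron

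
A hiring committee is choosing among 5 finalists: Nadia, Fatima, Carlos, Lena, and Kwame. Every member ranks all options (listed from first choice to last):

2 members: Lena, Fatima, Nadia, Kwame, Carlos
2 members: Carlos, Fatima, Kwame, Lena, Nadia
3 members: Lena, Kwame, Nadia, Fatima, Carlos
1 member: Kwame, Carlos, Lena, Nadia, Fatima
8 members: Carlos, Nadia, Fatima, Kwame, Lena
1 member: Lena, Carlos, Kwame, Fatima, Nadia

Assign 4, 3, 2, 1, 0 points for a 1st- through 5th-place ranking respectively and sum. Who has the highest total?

Carlos

Nadia: 2·2 + 2·0 + 3·2 + 1·1 + 8·3 + 1·0 = 35
Fatima: 2·3 + 2·3 + 3·1 + 1·0 + 8·2 + 1·1 = 32
Carlos: 2·0 + 2·4 + 3·0 + 1·3 + 8·4 + 1·3 = 46
Lena: 2·4 + 2·1 + 3·4 + 1·2 + 8·0 + 1·4 = 28
Kwame: 2·1 + 2·2 + 3·3 + 1·4 + 8·1 + 1·2 = 29
Carlos has the highest Borda score (46).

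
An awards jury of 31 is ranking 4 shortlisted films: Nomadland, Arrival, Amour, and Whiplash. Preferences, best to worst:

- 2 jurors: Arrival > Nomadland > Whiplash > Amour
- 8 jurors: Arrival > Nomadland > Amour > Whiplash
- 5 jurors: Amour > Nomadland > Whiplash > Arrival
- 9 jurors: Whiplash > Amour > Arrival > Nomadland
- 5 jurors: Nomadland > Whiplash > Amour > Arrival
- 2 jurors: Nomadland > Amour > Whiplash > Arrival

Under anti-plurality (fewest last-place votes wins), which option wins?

Amour

Last-place votes: Nomadland 9, Arrival 12, Amour 2, Whiplash 8.
Amour is ranked last by the fewest voters, so Amour wins.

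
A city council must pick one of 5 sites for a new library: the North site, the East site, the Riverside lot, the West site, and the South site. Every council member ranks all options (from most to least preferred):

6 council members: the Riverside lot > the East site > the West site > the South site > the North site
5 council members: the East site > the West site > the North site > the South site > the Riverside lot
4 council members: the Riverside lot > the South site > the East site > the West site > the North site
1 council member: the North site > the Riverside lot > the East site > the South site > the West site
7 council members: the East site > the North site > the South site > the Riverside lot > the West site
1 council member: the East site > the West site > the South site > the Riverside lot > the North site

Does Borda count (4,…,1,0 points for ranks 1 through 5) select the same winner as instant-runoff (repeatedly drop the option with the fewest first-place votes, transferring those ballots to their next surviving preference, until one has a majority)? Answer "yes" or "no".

yes

Borda — scores: the North site 35, the East site 80, the Riverside lot 51, the West site 34, the South site 40. Winner: the East site.
Instant-runoff — R1 the North site 1, the East site 13, the Riverside lot 10, the West site 0, the South site 0 (the East site winner). Winner: the East site.
The two methods agree.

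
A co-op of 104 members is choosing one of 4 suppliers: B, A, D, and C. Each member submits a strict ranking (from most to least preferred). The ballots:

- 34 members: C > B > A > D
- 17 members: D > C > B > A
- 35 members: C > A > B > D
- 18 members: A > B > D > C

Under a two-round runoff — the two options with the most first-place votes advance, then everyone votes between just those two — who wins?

Round 1 first-place votes: B 0, A 18, D 17, C 69.
C and A advance.
Runoff: C is preferred to A by 86 voters; A by 18.
C wins the runoff.

C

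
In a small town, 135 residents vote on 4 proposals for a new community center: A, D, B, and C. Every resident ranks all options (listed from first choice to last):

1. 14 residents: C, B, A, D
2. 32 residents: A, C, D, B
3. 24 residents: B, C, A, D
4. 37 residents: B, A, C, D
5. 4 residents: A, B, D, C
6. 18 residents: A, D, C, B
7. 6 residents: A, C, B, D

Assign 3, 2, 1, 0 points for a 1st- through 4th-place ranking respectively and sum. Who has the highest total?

A: 14·1 + 32·3 + 24·1 + 37·2 + 4·3 + 18·3 + 6·3 = 292
D: 14·0 + 32·1 + 24·0 + 37·0 + 4·1 + 18·2 + 6·0 = 72
B: 14·2 + 32·0 + 24·3 + 37·3 + 4·2 + 18·0 + 6·1 = 225
C: 14·3 + 32·2 + 24·2 + 37·1 + 4·0 + 18·1 + 6·2 = 221
A has the highest Borda score (292).

A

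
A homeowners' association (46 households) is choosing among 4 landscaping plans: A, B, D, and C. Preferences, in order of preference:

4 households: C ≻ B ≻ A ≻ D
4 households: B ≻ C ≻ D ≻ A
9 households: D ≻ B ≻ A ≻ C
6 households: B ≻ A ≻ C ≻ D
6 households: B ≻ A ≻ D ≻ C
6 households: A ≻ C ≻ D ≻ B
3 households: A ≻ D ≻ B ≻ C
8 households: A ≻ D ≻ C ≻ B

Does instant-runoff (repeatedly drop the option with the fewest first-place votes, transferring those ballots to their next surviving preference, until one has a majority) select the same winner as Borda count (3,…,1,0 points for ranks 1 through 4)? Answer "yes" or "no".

Instant-runoff — R1 A 17, B 16, D 9, C 4 (C out); R2 A 17, B 20, D 9 (D out); R3 A 17, B 29 (B winner). Winner: B.
Borda — scores: A 88, B 77, D 65, C 46. Winner: A.
The two methods disagree.

no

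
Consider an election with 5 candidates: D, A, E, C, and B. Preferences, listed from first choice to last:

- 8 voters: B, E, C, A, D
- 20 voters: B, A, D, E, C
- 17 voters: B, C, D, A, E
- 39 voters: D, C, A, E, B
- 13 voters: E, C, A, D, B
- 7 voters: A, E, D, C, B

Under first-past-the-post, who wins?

B

First-place votes: D 39, A 7, E 13, C 0, B 45.
B has the most first-place votes.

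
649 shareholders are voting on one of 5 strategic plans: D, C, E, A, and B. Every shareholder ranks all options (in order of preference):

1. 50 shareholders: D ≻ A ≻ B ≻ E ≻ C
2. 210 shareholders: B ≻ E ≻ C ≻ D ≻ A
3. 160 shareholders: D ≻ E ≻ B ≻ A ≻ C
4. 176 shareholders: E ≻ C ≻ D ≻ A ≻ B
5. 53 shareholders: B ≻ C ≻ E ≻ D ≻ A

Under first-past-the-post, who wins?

First-place votes: D 210, C 0, E 176, A 0, B 263.
B has the most first-place votes.

B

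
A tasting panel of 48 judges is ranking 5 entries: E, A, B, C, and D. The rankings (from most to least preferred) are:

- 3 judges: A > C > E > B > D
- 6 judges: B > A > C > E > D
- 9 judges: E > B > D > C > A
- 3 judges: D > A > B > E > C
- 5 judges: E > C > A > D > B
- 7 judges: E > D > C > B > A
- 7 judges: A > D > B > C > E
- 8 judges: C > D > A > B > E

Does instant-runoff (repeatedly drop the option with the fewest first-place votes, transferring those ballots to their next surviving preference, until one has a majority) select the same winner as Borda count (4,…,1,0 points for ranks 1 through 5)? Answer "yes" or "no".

no

Instant-runoff — R1 E 21, A 10, B 6, C 8, D 3 (D out); R2 E 21, A 13, B 6, C 8 (B out); R3 E 21, A 19, C 8 (C out); R4 E 21, A 27 (A winner). Winner: A.
Borda — scores: E 99, A 93, B 89, C 98, D 101. Winner: D.
The two methods disagree.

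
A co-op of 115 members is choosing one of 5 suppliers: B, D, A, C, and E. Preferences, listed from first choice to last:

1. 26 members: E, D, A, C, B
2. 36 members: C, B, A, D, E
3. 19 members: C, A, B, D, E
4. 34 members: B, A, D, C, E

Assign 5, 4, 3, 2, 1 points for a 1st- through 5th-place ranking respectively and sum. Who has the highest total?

A

B: 26·1 + 36·4 + 19·3 + 34·5 = 397
D: 26·4 + 36·2 + 19·2 + 34·3 = 316
A: 26·3 + 36·3 + 19·4 + 34·4 = 398
C: 26·2 + 36·5 + 19·5 + 34·2 = 395
E: 26·5 + 36·1 + 19·1 + 34·1 = 219
A has the highest Borda score (398).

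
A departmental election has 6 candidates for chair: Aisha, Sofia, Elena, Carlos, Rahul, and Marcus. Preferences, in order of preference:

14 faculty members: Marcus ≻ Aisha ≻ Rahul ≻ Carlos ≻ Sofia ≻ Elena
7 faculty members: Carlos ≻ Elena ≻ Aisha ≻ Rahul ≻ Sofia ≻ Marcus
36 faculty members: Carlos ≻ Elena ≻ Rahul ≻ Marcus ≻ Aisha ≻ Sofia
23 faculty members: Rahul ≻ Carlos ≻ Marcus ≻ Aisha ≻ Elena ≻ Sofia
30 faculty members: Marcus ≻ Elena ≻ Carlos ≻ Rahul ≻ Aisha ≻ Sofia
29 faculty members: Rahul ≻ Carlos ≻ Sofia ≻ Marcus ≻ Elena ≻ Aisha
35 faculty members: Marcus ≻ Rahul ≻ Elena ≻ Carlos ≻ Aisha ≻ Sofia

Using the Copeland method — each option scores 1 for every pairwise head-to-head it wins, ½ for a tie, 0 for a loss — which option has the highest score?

Aisha: beats Sofia; loses to Elena, Carlos, Rahul, and Marcus → score 1.
Sofia: loses to Aisha, Elena, Carlos, Rahul, and Marcus → score 0.
Elena: beats Aisha and Sofia; loses to Carlos, Rahul, and Marcus → score 2.
Carlos: beats Aisha, Sofia, Elena, and Marcus; loses to Rahul → score 4.
Rahul: beats Aisha, Sofia, Elena, Carlos, and Marcus → score 5.
Marcus: beats Aisha, Sofia, and Elena; loses to Carlos and Rahul → score 3.
Rahul has the best pairwise record.

Rahul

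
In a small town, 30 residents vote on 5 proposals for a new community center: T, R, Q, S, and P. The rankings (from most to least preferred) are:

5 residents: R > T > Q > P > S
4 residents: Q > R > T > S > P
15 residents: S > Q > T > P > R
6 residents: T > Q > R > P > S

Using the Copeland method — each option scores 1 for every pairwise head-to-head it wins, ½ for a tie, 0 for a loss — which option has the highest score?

T: beats R and P; ties S; loses to Q → score 2.5.
R: ties S and P; loses to T and Q → score 1.
Q: beats T, R, and P; ties S → score 3.5.
S: beats P; ties T, R, and Q → score 2.5.
P: ties R; loses to T, Q, and S → score 0.5.
Q has the best pairwise record.

Q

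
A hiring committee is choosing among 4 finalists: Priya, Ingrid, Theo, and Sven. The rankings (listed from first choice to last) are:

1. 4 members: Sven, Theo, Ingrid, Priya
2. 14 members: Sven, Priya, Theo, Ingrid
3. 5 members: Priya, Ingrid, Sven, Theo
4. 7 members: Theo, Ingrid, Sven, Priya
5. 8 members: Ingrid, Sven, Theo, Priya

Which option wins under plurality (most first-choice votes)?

Sven

First-place votes: Priya 5, Ingrid 8, Theo 7, Sven 18.
Sven has the most first-place votes.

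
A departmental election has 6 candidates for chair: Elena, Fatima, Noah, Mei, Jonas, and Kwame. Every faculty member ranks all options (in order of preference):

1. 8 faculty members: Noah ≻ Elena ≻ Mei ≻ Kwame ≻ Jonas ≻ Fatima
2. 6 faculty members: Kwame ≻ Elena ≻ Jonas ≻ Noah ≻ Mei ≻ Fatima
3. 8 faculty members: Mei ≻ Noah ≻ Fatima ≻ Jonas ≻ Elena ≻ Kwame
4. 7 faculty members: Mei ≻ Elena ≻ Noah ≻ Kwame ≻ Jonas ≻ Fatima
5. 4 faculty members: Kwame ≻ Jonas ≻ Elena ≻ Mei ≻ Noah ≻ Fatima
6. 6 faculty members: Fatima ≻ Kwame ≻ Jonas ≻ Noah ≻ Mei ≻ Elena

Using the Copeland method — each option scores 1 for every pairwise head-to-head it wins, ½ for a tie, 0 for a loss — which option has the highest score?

Noah

Elena: beats Fatima, Jonas, and Kwame; loses to Noah and Mei → score 3.
Fatima: loses to Elena, Noah, Mei, Jonas, and Kwame → score 0.
Noah: beats Elena, Fatima, Mei, Jonas, and Kwame → score 5.
Mei: beats Elena, Fatima, Jonas, and Kwame; loses to Noah → score 4.
Jonas: beats Fatima; loses to Elena, Noah, Mei, and Kwame → score 1.
Kwame: beats Fatima and Jonas; loses to Elena, Noah, and Mei → score 2.
Noah has the best pairwise record.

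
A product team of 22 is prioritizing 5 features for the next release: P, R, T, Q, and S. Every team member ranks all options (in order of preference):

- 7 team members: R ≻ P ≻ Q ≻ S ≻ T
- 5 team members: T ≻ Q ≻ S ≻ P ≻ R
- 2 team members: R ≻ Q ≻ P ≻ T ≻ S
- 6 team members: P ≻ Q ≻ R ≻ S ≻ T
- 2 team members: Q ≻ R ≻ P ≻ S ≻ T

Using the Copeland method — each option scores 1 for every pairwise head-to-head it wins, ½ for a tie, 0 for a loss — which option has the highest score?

P

P: beats T, Q, and S; ties R → score 3.5.
R: beats T and S; ties P; loses to Q → score 2.5.
T: loses to P, R, Q, and S → score 0.
Q: beats R, T, and S; loses to P → score 3.
S: beats T; loses to P, R, and Q → score 1.
P has the best pairwise record.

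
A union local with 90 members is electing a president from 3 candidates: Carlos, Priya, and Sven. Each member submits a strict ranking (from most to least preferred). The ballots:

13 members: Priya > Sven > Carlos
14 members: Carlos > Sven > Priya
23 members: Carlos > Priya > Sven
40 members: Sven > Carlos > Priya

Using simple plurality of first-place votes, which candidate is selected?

Sven

First-place votes: Carlos 37, Priya 13, Sven 40.
Sven has the most first-place votes.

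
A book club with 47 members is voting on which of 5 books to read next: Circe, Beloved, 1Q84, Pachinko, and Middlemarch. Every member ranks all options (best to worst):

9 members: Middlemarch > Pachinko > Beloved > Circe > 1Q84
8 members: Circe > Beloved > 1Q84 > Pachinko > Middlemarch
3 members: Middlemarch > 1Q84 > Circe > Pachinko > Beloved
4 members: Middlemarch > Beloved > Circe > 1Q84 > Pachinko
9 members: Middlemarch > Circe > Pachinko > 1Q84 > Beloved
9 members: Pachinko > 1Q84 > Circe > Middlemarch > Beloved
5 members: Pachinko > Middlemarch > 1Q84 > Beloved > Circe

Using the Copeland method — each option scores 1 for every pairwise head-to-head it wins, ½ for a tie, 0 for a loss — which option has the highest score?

Circe: beats Beloved, 1Q84, and Pachinko; loses to Middlemarch → score 3.
Beloved: loses to Circe, 1Q84, Pachinko, and Middlemarch → score 0.
1Q84: beats Beloved; loses to Circe, Pachinko, and Middlemarch → score 1.
Pachinko: beats Beloved and 1Q84; loses to Circe and Middlemarch → score 2.
Middlemarch: beats Circe, Beloved, 1Q84, and Pachinko → score 4.
Middlemarch has the best pairwise record.

Middlemarch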